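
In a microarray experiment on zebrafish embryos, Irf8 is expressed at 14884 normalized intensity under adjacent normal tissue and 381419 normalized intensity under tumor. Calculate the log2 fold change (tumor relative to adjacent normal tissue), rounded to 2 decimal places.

Fold change = 381419 / 14884 = 25.6261
log2(25.6261) = 4.680

4.68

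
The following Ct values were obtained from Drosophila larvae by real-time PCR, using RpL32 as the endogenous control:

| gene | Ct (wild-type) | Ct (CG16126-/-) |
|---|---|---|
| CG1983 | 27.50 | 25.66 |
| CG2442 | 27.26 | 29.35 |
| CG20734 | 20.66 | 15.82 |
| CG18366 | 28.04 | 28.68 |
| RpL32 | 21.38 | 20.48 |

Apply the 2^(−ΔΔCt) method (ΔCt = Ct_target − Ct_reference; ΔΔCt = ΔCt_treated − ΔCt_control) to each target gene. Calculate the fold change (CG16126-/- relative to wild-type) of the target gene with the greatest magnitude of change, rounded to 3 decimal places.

15.348

CG1983: ΔΔCt = (25.66−20.48) − (27.50−21.38) = 5.18 − 6.12 = -0.94; fold change = 2^0.94 = 1.919
CG2442: ΔΔCt = (29.35−20.48) − (27.26−21.38) = 8.87 − 5.88 = 2.99; fold change = 2^-2.99 = 0.126
CG20734: ΔΔCt = (15.82−20.48) − (20.66−21.38) = -4.66 − (-0.72) = -3.94; fold change = 2^3.94 = 15.348
CG18366: ΔΔCt = (28.68−20.48) − (28.04−21.38) = 8.20 − 6.66 = 1.54; fold change = 2^-1.54 = 0.344
CG20734 has the largest |ΔΔCt| = 3.94.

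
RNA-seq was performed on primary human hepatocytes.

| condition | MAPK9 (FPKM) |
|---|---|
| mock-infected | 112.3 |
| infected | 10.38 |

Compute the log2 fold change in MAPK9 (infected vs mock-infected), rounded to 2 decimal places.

-3.44

Fold change = 10.38 / 112.3 = 0.0924
log2(0.0924) = -3.435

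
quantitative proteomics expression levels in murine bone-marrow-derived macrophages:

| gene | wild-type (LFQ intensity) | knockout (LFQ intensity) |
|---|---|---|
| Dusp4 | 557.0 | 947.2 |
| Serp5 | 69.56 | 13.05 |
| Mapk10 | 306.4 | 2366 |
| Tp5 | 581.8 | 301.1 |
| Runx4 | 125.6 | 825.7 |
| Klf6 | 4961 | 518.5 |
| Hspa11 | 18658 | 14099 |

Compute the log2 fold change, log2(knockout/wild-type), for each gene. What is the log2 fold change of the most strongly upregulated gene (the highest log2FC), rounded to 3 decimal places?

log2(947.2/557.0) = 0.766  (Dusp4)
log2(13.05/69.56) = -2.414  (Serp5)
log2(2366/306.4) = 2.949  (Mapk10)
log2(301.1/581.8) = -0.950  (Tp5)
log2(825.7/125.6) = 2.717  (Runx4)
log2(518.5/4961) = -3.258  (Klf6)
log2(14099/18658) = -0.404  (Hspa11)
Mapk10 is most strongly upregulated.

2.949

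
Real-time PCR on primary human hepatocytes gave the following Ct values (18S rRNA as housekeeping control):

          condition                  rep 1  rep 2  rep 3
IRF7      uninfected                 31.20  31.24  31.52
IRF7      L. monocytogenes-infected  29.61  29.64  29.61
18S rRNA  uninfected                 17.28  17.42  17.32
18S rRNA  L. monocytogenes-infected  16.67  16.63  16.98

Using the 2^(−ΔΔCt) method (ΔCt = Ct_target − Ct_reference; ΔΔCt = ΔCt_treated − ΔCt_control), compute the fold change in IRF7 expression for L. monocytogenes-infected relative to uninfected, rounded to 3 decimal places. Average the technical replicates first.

2.173

Mean Ct: IRF7 uninfected 31.320; IRF7 L. monocytogenes-infected 29.620; 18S rRNA uninfected 17.340; 18S rRNA L. monocytogenes-infected 16.760
ΔCt(uninfected) = 31.320 − 17.340 = 13.980
ΔCt(L. monocytogenes-infected) = 29.620 − 16.760 = 12.860
ΔΔCt = 12.860 − 13.980 = -1.120
Fold change = 2^(−(-1.120)) = 2^1.120 = 2.1735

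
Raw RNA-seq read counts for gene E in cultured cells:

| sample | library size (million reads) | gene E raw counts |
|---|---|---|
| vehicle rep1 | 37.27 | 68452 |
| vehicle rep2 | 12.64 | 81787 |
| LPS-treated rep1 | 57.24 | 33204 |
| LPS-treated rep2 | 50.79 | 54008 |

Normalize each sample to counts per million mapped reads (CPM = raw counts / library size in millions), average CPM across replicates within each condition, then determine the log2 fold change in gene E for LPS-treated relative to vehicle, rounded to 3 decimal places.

-2.338

CPM(vehicle rep1) = 68452 / 37.27 = 1836.6515
CPM(vehicle rep2) = 81787 / 12.64 = 6470.4905
CPM(LPS-treated rep1) = 33204 / 57.24 = 580.0839
CPM(LPS-treated rep2) = 54008 / 50.79 = 1063.3589
mean CPM(vehicle) = 4153.5710; mean CPM(LPS-treated) = 821.7214
Fold change = 821.7214 / 4153.5710 = 0.19783
log2(0.19783) = -2.3376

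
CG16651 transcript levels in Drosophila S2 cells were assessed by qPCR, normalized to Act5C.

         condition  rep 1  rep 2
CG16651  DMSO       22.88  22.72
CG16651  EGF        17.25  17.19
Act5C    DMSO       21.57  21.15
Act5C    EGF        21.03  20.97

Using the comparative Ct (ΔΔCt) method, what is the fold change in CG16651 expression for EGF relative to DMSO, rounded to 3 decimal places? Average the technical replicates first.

37.271

Mean Ct: CG16651 DMSO 22.800; CG16651 EGF 17.220; Act5C DMSO 21.360; Act5C EGF 21.000
ΔCt(DMSO) = 22.800 − 21.360 = 1.440
ΔCt(EGF) = 17.220 − 21.000 = -3.780
ΔΔCt = -3.780 − 1.440 = -5.220
Fold change = 2^(−(-5.220)) = 2^5.220 = 37.2715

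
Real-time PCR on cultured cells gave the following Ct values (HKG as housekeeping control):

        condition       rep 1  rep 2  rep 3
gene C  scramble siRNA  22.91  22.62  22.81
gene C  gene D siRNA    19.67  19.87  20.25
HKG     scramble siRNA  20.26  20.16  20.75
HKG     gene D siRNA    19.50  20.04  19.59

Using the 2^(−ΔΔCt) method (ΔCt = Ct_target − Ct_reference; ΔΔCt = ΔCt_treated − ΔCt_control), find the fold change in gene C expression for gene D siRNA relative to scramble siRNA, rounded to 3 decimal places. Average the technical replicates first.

Mean Ct: gene C scramble siRNA 22.780; gene C gene D siRNA 19.930; HKG scramble siRNA 20.390; HKG gene D siRNA 19.710
ΔCt(scramble siRNA) = 22.780 − 20.390 = 2.390
ΔCt(gene D siRNA) = 19.930 − 19.710 = 0.220
ΔΔCt = 0.220 − 2.390 = -2.170
Fold change = 2^(−(-2.170)) = 2^2.170 = 4.5002

4.500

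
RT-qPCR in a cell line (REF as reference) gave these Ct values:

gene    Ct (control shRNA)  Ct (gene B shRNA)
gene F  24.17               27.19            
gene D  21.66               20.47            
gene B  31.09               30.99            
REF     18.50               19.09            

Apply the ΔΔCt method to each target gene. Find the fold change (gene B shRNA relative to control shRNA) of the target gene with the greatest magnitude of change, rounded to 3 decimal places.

0.186

gene F: ΔΔCt = (27.19−19.09) − (24.17−18.50) = 8.10 − 5.67 = 2.43; fold change = 2^-2.43 = 0.186
gene D: ΔΔCt = (20.47−19.09) − (21.66−18.50) = 1.38 − 3.16 = -1.78; fold change = 2^1.78 = 3.434
gene B: ΔΔCt = (30.99−19.09) − (31.09−18.50) = 11.90 − 12.59 = -0.69; fold change = 2^0.69 = 1.613
gene F has the largest |ΔΔCt| = 2.43.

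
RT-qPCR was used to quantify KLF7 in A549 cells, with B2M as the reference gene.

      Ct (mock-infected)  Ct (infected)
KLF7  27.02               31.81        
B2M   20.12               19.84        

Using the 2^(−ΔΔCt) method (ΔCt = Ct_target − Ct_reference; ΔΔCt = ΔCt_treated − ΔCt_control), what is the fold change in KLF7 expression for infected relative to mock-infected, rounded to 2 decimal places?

ΔCt(mock-infected) = 27.020 − 20.120 = 6.900
ΔCt(infected) = 31.810 − 19.840 = 11.970
ΔΔCt = 11.970 − 6.900 = 5.070
Fold change = 2^(−5.070) = 0.030

0.03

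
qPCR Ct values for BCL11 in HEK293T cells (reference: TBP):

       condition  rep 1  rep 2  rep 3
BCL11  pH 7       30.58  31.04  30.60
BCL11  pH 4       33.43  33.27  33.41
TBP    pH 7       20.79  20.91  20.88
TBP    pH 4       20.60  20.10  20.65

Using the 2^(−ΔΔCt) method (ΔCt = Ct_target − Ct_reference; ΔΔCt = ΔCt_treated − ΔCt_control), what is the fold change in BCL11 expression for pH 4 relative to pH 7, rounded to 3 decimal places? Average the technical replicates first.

0.122

Mean Ct: BCL11 pH 7 30.740; BCL11 pH 4 33.370; TBP pH 7 20.860; TBP pH 4 20.450
ΔCt(pH 7) = 30.740 − 20.860 = 9.880
ΔCt(pH 4) = 33.370 − 20.450 = 12.920
ΔΔCt = 12.920 − 9.880 = 3.040
Fold change = 2^(−3.040) = 0.1216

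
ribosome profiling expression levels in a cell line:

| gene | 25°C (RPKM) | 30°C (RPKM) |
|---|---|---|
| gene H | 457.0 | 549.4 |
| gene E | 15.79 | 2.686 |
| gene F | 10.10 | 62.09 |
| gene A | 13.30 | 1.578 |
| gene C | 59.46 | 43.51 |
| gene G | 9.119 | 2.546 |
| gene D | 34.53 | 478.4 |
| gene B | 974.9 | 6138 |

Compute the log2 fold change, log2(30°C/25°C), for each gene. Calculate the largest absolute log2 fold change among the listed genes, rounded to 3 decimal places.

log2(549.4/457.0) = 0.266  (gene H)
log2(2.686/15.79) = -2.555  (gene E)
log2(62.09/10.10) = 2.620  (gene F)
log2(1.578/13.30) = -3.075  (gene A)
log2(43.51/59.46) = -0.451  (gene C)
log2(2.546/9.119) = -1.841  (gene G)
log2(478.4/34.53) = 3.792  (gene D)
log2(6138/974.9) = 2.654  (gene B)
The largest magnitude belongs to gene D.

3.792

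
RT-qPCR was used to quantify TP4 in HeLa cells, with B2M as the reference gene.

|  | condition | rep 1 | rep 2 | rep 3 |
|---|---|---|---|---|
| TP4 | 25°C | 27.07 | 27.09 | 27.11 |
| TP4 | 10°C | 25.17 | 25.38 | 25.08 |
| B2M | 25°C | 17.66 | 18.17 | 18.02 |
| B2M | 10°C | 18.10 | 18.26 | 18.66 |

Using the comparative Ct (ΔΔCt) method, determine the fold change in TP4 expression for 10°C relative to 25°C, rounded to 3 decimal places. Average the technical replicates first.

Mean Ct: TP4 25°C 27.090; TP4 10°C 25.210; B2M 25°C 17.950; B2M 10°C 18.340
ΔCt(25°C) = 27.090 − 17.950 = 9.140
ΔCt(10°C) = 25.210 − 18.340 = 6.870
ΔΔCt = 6.870 − 9.140 = -2.270
Fold change = 2^(−(-2.270)) = 2^2.270 = 4.8232

4.823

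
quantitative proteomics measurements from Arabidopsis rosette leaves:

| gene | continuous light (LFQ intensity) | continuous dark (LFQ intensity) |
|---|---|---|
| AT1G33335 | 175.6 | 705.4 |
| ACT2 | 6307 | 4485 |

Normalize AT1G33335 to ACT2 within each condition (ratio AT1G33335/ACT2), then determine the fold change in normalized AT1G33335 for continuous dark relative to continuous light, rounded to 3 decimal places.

5.649

AT1G33335/ACT2 (continuous light) = 175.6 / 6307 = 0.027842
AT1G33335/ACT2 (continuous dark) = 705.4 / 4485 = 0.15728
Fold change = 0.15728 / 0.027842 = 5.6490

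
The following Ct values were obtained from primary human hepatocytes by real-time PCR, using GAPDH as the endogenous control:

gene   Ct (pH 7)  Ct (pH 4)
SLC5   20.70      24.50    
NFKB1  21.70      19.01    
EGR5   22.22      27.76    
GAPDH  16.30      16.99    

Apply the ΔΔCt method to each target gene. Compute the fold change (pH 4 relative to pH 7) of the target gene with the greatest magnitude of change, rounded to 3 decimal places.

SLC5: ΔΔCt = (24.50−16.99) − (20.70−16.30) = 7.51 − 4.40 = 3.11; fold change = 2^-3.11 = 0.116
NFKB1: ΔΔCt = (19.01−16.99) − (21.70−16.30) = 2.02 − 5.40 = -3.38; fold change = 2^3.38 = 10.411
EGR5: ΔΔCt = (27.76−16.99) − (22.22−16.30) = 10.77 − 5.92 = 4.85; fold change = 2^-4.85 = 0.035
EGR5 has the largest |ΔΔCt| = 4.85.

0.035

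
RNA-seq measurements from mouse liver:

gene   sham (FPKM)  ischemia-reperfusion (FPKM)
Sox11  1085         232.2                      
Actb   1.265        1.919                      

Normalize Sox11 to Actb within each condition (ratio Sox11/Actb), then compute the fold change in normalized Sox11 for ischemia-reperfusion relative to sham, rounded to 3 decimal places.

0.141

Sox11/Actb (sham) = 1085 / 1.265 = 857.71
Sox11/Actb (ischemia-reperfusion) = 232.2 / 1.919 = 121
Fold change = 121 / 857.71 = 0.1411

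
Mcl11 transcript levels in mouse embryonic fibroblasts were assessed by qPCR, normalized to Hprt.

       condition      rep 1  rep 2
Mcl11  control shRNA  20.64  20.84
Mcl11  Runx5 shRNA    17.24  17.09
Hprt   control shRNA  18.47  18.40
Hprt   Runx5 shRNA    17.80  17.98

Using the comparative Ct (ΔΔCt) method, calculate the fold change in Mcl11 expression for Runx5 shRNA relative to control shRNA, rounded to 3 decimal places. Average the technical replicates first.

8.168

Mean Ct: Mcl11 control shRNA 20.740; Mcl11 Runx5 shRNA 17.165; Hprt control shRNA 18.435; Hprt Runx5 shRNA 17.890
ΔCt(control shRNA) = 20.740 − 18.435 = 2.305
ΔCt(Runx5 shRNA) = 17.165 − 17.890 = -0.725
ΔΔCt = -0.725 − 2.305 = -3.030
Fold change = 2^(−(-3.030)) = 2^3.030 = 8.1681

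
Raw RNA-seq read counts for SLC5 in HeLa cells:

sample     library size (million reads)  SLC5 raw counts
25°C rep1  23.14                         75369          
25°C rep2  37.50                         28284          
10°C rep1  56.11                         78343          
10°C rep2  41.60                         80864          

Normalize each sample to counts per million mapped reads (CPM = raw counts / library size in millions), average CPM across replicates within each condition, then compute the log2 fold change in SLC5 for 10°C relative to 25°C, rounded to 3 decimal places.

CPM(25°C rep1) = 75369 / 23.14 = 3257.0873
CPM(25°C rep2) = 28284 / 37.50 = 754.2400
CPM(10°C rep1) = 78343 / 56.11 = 1396.2395
CPM(10°C rep2) = 80864 / 41.60 = 1943.8462
mean CPM(25°C) = 2005.6636; mean CPM(10°C) = 1670.0428
Fold change = 1670.0428 / 2005.6636 = 0.83266
log2(0.83266) = -0.2642

-0.264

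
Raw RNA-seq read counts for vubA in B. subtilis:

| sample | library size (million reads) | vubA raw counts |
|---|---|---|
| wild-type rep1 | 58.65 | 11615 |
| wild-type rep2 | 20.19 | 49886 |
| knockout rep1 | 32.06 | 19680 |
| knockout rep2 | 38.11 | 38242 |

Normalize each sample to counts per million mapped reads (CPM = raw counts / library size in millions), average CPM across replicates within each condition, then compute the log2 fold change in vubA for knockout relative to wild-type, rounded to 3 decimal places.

CPM(wild-type rep1) = 11615 / 58.65 = 198.0392
CPM(wild-type rep2) = 49886 / 20.19 = 2470.8271
CPM(knockout rep1) = 19680 / 32.06 = 613.8490
CPM(knockout rep2) = 38242 / 38.11 = 1003.4637
mean CPM(wild-type) = 1334.4332; mean CPM(knockout) = 808.6563
Fold change = 808.6563 / 1334.4332 = 0.60599
log2(0.60599) = -0.7226

-0.723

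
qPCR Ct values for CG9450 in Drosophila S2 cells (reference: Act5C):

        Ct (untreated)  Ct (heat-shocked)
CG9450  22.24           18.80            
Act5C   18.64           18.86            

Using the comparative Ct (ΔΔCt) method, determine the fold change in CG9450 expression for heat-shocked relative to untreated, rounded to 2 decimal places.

ΔCt(untreated) = 22.240 − 18.640 = 3.600
ΔCt(heat-shocked) = 18.800 − 18.860 = -0.060
ΔΔCt = -0.060 − 3.600 = -3.660
Fold change = 2^(−(-3.660)) = 2^3.660 = 12.641

12.64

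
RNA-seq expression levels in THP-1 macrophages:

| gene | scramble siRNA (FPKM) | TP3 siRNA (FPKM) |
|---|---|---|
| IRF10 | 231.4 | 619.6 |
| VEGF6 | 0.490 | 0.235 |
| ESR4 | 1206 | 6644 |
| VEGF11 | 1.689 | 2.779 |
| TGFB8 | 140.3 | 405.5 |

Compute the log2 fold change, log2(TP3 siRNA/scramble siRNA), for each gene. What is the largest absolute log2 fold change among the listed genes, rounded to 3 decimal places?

log2(619.6/231.4) = 1.421  (IRF10)
log2(0.235/0.490) = -1.060  (VEGF6)
log2(6644/1206) = 2.462  (ESR4)
log2(2.779/1.689) = 0.718  (VEGF11)
log2(405.5/140.3) = 1.531  (TGFB8)
The largest magnitude belongs to ESR4.

2.462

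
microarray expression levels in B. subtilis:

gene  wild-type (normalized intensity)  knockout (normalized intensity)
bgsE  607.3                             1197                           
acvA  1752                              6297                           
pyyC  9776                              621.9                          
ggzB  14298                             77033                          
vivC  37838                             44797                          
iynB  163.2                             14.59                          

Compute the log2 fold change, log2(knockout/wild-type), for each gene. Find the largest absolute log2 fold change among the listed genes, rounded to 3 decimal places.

3.974

log2(1197/607.3) = 0.979  (bgsE)
log2(6297/1752) = 1.846  (acvA)
log2(621.9/9776) = -3.974  (pyyC)
log2(77033/14298) = 2.430  (ggzB)
log2(44797/37838) = 0.244  (vivC)
log2(14.59/163.2) = -3.484  (iynB)
The largest magnitude belongs to pyyC.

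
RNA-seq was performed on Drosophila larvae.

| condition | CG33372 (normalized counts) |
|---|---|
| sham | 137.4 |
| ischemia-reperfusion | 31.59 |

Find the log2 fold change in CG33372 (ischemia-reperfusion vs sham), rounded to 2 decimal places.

Fold change = 31.59 / 137.4 = 0.2299
log2(0.2299) = -2.121

-2.12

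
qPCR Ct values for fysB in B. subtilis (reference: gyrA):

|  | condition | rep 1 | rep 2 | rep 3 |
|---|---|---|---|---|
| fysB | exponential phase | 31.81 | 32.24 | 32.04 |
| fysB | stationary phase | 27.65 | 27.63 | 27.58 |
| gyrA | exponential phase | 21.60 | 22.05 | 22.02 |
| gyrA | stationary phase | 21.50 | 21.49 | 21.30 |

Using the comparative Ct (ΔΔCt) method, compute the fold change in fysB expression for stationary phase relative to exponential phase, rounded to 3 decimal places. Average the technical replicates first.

Mean Ct: fysB exponential phase 32.030; fysB stationary phase 27.620; gyrA exponential phase 21.890; gyrA stationary phase 21.430
ΔCt(exponential phase) = 32.030 − 21.890 = 10.140
ΔCt(stationary phase) = 27.620 − 21.430 = 6.190
ΔΔCt = 6.190 − 10.140 = -3.950
Fold change = 2^(−(-3.950)) = 2^3.950 = 15.4550

15.455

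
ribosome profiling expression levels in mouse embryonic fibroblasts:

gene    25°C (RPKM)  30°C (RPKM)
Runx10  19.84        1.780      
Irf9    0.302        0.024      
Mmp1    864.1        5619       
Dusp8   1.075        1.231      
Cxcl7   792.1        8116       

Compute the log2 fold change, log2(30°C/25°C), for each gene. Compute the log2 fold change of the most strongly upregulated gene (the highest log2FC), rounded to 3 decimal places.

log2(1.780/19.84) = -3.478  (Runx10)
log2(0.024/0.302) = -3.653  (Irf9)
log2(5619/864.1) = 2.701  (Mmp1)
log2(1.231/1.075) = 0.195  (Dusp8)
log2(8116/792.1) = 3.357  (Cxcl7)
Cxcl7 is most strongly upregulated.

3.357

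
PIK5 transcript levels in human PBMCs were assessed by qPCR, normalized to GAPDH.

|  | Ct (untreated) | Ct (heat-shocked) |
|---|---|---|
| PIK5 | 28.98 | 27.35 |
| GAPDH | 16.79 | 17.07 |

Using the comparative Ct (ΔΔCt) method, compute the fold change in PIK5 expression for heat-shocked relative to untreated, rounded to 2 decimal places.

3.76

ΔCt(untreated) = 28.980 − 16.790 = 12.190
ΔCt(heat-shocked) = 27.350 − 17.070 = 10.280
ΔΔCt = 10.280 − 12.190 = -1.910
Fold change = 2^(−(-1.910)) = 2^1.910 = 3.758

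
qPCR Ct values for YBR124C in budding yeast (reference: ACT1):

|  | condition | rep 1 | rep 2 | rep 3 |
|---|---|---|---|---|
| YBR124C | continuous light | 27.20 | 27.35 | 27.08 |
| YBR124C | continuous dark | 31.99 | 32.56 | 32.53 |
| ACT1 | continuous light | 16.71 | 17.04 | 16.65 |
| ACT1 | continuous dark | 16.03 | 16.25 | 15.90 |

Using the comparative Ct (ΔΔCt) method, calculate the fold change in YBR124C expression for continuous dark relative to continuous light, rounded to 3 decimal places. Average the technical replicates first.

0.017

Mean Ct: YBR124C continuous light 27.210; YBR124C continuous dark 32.360; ACT1 continuous light 16.800; ACT1 continuous dark 16.060
ΔCt(continuous light) = 27.210 − 16.800 = 10.410
ΔCt(continuous dark) = 32.360 − 16.060 = 16.300
ΔΔCt = 16.300 − 10.410 = 5.890
Fold change = 2^(−5.890) = 0.0169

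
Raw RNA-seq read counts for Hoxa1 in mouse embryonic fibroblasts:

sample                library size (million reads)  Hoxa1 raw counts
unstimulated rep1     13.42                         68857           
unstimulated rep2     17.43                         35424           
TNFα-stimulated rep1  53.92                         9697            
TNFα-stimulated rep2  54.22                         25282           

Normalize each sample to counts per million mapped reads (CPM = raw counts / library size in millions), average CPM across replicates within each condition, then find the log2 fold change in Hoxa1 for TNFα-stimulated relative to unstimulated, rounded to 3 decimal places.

CPM(unstimulated rep1) = 68857 / 13.42 = 5130.9240
CPM(unstimulated rep2) = 35424 / 17.43 = 2032.3580
CPM(TNFα-stimulated rep1) = 9697 / 53.92 = 179.8405
CPM(TNFα-stimulated rep2) = 25282 / 54.22 = 466.2855
mean CPM(unstimulated) = 3581.6410; mean CPM(TNFα-stimulated) = 323.0630
Fold change = 323.0630 / 3581.6410 = 0.09020
log2(0.09020) = -3.4707

-3.471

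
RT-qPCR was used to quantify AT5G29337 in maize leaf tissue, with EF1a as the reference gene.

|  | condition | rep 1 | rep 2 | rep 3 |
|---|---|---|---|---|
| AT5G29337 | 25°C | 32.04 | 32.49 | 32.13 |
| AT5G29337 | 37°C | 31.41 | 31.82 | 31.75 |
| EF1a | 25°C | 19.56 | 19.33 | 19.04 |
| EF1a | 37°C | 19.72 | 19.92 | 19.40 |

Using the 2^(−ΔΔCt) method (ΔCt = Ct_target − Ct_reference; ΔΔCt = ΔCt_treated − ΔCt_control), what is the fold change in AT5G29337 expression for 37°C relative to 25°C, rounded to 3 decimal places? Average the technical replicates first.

1.905

Mean Ct: AT5G29337 25°C 32.220; AT5G29337 37°C 31.660; EF1a 25°C 19.310; EF1a 37°C 19.680
ΔCt(25°C) = 32.220 − 19.310 = 12.910
ΔCt(37°C) = 31.660 − 19.680 = 11.980
ΔΔCt = 11.980 − 12.910 = -0.930
Fold change = 2^(−(-0.930)) = 2^0.930 = 1.9053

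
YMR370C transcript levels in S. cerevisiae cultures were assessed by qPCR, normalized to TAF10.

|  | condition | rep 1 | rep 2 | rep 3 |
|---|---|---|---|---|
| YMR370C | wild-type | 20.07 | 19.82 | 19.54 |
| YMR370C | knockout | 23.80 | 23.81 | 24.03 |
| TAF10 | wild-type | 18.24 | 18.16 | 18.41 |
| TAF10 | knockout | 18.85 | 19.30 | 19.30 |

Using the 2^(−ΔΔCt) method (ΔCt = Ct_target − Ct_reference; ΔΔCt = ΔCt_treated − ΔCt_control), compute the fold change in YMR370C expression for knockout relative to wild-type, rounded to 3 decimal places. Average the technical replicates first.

Mean Ct: YMR370C wild-type 19.810; YMR370C knockout 23.880; TAF10 wild-type 18.270; TAF10 knockout 19.150
ΔCt(wild-type) = 19.810 − 18.270 = 1.540
ΔCt(knockout) = 23.880 − 19.150 = 4.730
ΔΔCt = 4.730 − 1.540 = 3.190
Fold change = 2^(−3.190) = 0.1096

0.110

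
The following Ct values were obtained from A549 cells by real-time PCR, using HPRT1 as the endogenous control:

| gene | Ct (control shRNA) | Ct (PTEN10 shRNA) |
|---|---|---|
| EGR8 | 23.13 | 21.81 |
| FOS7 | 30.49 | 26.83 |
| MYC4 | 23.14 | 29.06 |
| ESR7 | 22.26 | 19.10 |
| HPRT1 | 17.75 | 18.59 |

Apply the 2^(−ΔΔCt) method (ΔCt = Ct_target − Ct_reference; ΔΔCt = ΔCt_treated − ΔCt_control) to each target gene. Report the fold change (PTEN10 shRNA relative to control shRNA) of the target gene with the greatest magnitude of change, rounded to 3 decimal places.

EGR8: ΔΔCt = (21.81−18.59) − (23.13−17.75) = 3.22 − 5.38 = -2.16; fold change = 2^2.16 = 4.469
FOS7: ΔΔCt = (26.83−18.59) − (30.49−17.75) = 8.24 − 12.74 = -4.50; fold change = 2^4.50 = 22.627
MYC4: ΔΔCt = (29.06−18.59) − (23.14−17.75) = 10.47 − 5.39 = 5.08; fold change = 2^-5.08 = 0.030
ESR7: ΔΔCt = (19.10−18.59) − (22.26−17.75) = 0.51 − 4.51 = -4.00; fold change = 2^4.00 = 16.000
MYC4 has the largest |ΔΔCt| = 5.08.

0.030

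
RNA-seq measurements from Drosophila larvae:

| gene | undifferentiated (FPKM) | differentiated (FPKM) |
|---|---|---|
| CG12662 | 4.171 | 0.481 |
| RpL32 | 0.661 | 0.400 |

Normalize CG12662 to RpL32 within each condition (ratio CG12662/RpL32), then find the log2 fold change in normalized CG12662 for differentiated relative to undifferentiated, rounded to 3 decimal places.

-2.392

CG12662/RpL32 (undifferentiated) = 4.171 / 0.661 = 6.3101
CG12662/RpL32 (differentiated) = 0.481 / 0.400 = 1.2025
Fold change = 1.2025 / 6.3101 = 0.1906
log2(0.1906) = -2.3916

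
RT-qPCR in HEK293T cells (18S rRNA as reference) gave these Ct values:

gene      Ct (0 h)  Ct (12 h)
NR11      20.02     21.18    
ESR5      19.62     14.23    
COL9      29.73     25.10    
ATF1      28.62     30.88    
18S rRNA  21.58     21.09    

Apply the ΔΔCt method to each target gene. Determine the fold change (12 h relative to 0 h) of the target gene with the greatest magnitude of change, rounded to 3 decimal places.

29.857

NR11: ΔΔCt = (21.18−21.09) − (20.02−21.58) = 0.09 − (-1.56) = 1.65; fold change = 2^-1.65 = 0.319
ESR5: ΔΔCt = (14.23−21.09) − (19.62−21.58) = -6.86 − (-1.96) = -4.90; fold change = 2^4.90 = 29.857
COL9: ΔΔCt = (25.10−21.09) − (29.73−21.58) = 4.01 − 8.15 = -4.14; fold change = 2^4.14 = 17.630
ATF1: ΔΔCt = (30.88−21.09) − (28.62−21.58) = 9.79 − 7.04 = 2.75; fold change = 2^-2.75 = 0.149
ESR5 has the largest |ΔΔCt| = 4.90.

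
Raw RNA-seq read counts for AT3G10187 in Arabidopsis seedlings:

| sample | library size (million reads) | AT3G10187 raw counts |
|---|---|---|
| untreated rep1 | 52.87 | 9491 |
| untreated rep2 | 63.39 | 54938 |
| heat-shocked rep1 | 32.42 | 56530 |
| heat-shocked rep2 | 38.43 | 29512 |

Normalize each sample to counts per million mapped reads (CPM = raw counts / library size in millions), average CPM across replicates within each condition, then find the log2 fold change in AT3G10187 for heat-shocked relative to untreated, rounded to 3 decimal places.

CPM(untreated rep1) = 9491 / 52.87 = 179.5158
CPM(untreated rep2) = 54938 / 63.39 = 866.6667
CPM(heat-shocked rep1) = 56530 / 32.42 = 1743.6767
CPM(heat-shocked rep2) = 29512 / 38.43 = 767.9417
mean CPM(untreated) = 523.0912; mean CPM(heat-shocked) = 1255.8092
Fold change = 1255.8092 / 523.0912 = 2.40075
log2(2.40075) = 1.2635

1.263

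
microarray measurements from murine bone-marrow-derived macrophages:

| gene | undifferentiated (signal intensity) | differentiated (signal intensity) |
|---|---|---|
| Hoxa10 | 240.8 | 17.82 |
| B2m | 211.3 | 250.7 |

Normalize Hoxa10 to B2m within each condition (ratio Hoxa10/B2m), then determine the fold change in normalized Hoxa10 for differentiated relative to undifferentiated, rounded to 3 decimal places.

Hoxa10/B2m (undifferentiated) = 240.8 / 211.3 = 1.1396
Hoxa10/B2m (differentiated) = 17.82 / 250.7 = 0.071081
Fold change = 0.071081 / 1.1396 = 0.0624

0.062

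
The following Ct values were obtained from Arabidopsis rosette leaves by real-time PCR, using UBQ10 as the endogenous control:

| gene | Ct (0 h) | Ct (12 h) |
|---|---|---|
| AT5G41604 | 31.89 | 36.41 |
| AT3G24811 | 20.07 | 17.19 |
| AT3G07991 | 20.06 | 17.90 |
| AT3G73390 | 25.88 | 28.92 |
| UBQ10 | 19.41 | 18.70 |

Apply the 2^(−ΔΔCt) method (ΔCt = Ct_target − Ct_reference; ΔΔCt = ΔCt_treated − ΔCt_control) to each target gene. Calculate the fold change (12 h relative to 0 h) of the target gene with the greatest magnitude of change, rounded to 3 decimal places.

0.027

AT5G41604: ΔΔCt = (36.41−18.70) − (31.89−19.41) = 17.71 − 12.48 = 5.23; fold change = 2^-5.23 = 0.027
AT3G24811: ΔΔCt = (17.19−18.70) − (20.07−19.41) = -1.51 − 0.66 = -2.17; fold change = 2^2.17 = 4.500
AT3G07991: ΔΔCt = (17.90−18.70) − (20.06−19.41) = -0.80 − 0.65 = -1.45; fold change = 2^1.45 = 2.732
AT3G73390: ΔΔCt = (28.92−18.70) − (25.88−19.41) = 10.22 − 6.47 = 3.75; fold change = 2^-3.75 = 0.074
AT5G41604 has the largest |ΔΔCt| = 5.23.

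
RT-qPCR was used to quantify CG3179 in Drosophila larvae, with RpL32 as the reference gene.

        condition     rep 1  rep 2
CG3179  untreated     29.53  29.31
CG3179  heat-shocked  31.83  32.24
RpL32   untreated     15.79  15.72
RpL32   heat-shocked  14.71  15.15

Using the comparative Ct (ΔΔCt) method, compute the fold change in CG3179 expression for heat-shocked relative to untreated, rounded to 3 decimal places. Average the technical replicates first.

Mean Ct: CG3179 untreated 29.420; CG3179 heat-shocked 32.035; RpL32 untreated 15.755; RpL32 heat-shocked 14.930
ΔCt(untreated) = 29.420 − 15.755 = 13.665
ΔCt(heat-shocked) = 32.035 − 14.930 = 17.105
ΔΔCt = 17.105 − 13.665 = 3.440
Fold change = 2^(−3.440) = 0.0921

0.092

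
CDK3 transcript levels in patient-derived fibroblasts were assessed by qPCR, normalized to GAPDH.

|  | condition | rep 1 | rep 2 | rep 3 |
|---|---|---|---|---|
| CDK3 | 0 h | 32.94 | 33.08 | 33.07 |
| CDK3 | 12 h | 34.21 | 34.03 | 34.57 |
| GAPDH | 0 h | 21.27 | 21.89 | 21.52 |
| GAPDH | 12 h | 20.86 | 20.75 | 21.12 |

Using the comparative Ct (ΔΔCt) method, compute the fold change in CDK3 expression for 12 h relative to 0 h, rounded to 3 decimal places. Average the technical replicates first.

0.270

Mean Ct: CDK3 0 h 33.030; CDK3 12 h 34.270; GAPDH 0 h 21.560; GAPDH 12 h 20.910
ΔCt(0 h) = 33.030 − 21.560 = 11.470
ΔCt(12 h) = 34.270 − 20.910 = 13.360
ΔΔCt = 13.360 − 11.470 = 1.890
Fold change = 2^(−1.890) = 0.2698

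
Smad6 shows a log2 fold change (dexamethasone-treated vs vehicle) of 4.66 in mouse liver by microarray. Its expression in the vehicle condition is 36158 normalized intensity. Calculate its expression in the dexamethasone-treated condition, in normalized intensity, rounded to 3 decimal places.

Fold change = 2^(4.66) = 25.2813
dexamethasone-treated expression = 36158 × 25.2813 = 914122.040

914122.040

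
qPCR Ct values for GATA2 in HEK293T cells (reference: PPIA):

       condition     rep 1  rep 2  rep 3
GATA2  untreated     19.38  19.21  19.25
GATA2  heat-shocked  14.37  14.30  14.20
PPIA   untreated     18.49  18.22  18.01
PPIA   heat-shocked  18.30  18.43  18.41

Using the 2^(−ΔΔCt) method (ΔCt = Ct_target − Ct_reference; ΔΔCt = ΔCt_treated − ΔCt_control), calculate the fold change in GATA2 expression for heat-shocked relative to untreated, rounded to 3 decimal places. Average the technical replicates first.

35.017

Mean Ct: GATA2 untreated 19.280; GATA2 heat-shocked 14.290; PPIA untreated 18.240; PPIA heat-shocked 18.380
ΔCt(untreated) = 19.280 − 18.240 = 1.040
ΔCt(heat-shocked) = 14.290 − 18.380 = -4.090
ΔΔCt = -4.090 − 1.040 = -5.130
Fold change = 2^(−(-5.130)) = 2^5.130 = 35.0174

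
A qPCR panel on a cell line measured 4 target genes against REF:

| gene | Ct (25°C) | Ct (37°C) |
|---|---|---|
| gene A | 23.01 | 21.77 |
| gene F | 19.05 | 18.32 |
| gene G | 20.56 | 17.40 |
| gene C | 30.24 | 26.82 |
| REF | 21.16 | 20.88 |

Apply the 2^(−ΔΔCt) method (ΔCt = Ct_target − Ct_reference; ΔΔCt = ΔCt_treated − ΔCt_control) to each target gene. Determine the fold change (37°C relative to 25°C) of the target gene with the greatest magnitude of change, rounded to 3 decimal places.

8.815

gene A: ΔΔCt = (21.77−20.88) − (23.01−21.16) = 0.89 − 1.85 = -0.96; fold change = 2^0.96 = 1.945
gene F: ΔΔCt = (18.32−20.88) − (19.05−21.16) = -2.56 − (-2.11) = -0.45; fold change = 2^0.45 = 1.366
gene G: ΔΔCt = (17.40−20.88) − (20.56−21.16) = -3.48 − (-0.60) = -2.88; fold change = 2^2.88 = 7.362
gene C: ΔΔCt = (26.82−20.88) − (30.24−21.16) = 5.94 − 9.08 = -3.14; fold change = 2^3.14 = 8.815
gene C has the largest |ΔΔCt| = 3.14.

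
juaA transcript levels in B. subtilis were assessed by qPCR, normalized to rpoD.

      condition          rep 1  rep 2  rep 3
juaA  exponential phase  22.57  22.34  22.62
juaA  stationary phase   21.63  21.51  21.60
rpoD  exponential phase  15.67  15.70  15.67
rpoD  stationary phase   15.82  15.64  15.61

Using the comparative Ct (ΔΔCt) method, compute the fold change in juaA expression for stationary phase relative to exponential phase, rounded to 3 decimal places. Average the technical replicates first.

Mean Ct: juaA exponential phase 22.510; juaA stationary phase 21.580; rpoD exponential phase 15.680; rpoD stationary phase 15.690
ΔCt(exponential phase) = 22.510 − 15.680 = 6.830
ΔCt(stationary phase) = 21.580 − 15.690 = 5.890
ΔΔCt = 5.890 − 6.830 = -0.940
Fold change = 2^(−(-0.940)) = 2^0.940 = 1.9185

1.919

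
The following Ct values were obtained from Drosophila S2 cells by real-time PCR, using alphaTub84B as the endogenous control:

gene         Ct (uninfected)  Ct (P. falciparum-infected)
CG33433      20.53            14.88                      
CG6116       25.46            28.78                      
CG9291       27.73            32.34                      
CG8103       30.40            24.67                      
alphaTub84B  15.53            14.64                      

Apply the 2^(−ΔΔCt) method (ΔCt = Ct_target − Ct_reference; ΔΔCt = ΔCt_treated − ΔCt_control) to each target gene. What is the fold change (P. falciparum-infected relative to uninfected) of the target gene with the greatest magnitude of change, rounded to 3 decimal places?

CG33433: ΔΔCt = (14.88−14.64) − (20.53−15.53) = 0.24 − 5.00 = -4.76; fold change = 2^4.76 = 27.096
CG6116: ΔΔCt = (28.78−14.64) − (25.46−15.53) = 14.14 − 9.93 = 4.21; fold change = 2^-4.21 = 0.054
CG9291: ΔΔCt = (32.34−14.64) − (27.73−15.53) = 17.70 − 12.20 = 5.50; fold change = 2^-5.50 = 0.022
CG8103: ΔΔCt = (24.67−14.64) − (30.40−15.53) = 10.03 − 14.87 = -4.84; fold change = 2^4.84 = 28.641
CG9291 has the largest |ΔΔCt| = 5.50.

0.022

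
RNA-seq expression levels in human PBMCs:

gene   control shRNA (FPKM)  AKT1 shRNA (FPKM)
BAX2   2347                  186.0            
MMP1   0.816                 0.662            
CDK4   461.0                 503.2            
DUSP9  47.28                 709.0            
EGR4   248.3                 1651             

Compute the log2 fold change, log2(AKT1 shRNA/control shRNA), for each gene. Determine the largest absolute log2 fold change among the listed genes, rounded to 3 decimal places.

3.906

log2(186.0/2347) = -3.657  (BAX2)
log2(0.662/0.816) = -0.302  (MMP1)
log2(503.2/461.0) = 0.126  (CDK4)
log2(709.0/47.28) = 3.906  (DUSP9)
log2(1651/248.3) = 2.733  (EGR4)
The largest magnitude belongs to DUSP9.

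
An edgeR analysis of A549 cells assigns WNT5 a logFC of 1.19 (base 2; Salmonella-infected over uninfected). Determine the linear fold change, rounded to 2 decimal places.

2.28

Fold change = 2^(1.19) = 2.282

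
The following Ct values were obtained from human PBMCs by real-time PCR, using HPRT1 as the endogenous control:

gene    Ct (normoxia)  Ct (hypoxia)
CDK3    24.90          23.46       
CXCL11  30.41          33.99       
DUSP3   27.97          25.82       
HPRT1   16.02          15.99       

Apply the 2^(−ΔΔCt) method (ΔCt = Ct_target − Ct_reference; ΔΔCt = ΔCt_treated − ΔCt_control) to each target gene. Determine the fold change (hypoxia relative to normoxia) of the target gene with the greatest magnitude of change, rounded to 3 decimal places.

0.082

CDK3: ΔΔCt = (23.46−15.99) − (24.90−16.02) = 7.47 − 8.88 = -1.41; fold change = 2^1.41 = 2.657
CXCL11: ΔΔCt = (33.99−15.99) − (30.41−16.02) = 18.00 − 14.39 = 3.61; fold change = 2^-3.61 = 0.082
DUSP3: ΔΔCt = (25.82−15.99) − (27.97−16.02) = 9.83 − 11.95 = -2.12; fold change = 2^2.12 = 4.347
CXCL11 has the largest |ΔΔCt| = 3.61.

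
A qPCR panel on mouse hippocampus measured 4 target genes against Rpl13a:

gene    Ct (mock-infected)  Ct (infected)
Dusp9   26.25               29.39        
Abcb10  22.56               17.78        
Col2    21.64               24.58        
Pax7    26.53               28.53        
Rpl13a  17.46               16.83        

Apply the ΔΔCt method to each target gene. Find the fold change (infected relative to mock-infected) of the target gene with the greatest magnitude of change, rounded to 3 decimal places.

17.753

Dusp9: ΔΔCt = (29.39−16.83) − (26.25−17.46) = 12.56 − 8.79 = 3.77; fold change = 2^-3.77 = 0.073
Abcb10: ΔΔCt = (17.78−16.83) − (22.56−17.46) = 0.95 − 5.10 = -4.15; fold change = 2^4.15 = 17.753
Col2: ΔΔCt = (24.58−16.83) − (21.64−17.46) = 7.75 − 4.18 = 3.57; fold change = 2^-3.57 = 0.084
Pax7: ΔΔCt = (28.53−16.83) − (26.53−17.46) = 11.70 − 9.07 = 2.63; fold change = 2^-2.63 = 0.162
Abcb10 has the largest |ΔΔCt| = 4.15.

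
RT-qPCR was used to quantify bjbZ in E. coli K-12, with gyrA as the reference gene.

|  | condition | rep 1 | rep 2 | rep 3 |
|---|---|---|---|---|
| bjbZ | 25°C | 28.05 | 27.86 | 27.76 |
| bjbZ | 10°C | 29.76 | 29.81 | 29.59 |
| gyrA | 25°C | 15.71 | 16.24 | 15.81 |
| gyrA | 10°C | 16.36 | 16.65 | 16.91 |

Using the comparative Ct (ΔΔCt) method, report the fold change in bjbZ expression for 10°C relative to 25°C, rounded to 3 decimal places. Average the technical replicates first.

0.463

Mean Ct: bjbZ 25°C 27.890; bjbZ 10°C 29.720; gyrA 25°C 15.920; gyrA 10°C 16.640
ΔCt(25°C) = 27.890 − 15.920 = 11.970
ΔCt(10°C) = 29.720 − 16.640 = 13.080
ΔΔCt = 13.080 − 11.970 = 1.110
Fold change = 2^(−1.110) = 0.4633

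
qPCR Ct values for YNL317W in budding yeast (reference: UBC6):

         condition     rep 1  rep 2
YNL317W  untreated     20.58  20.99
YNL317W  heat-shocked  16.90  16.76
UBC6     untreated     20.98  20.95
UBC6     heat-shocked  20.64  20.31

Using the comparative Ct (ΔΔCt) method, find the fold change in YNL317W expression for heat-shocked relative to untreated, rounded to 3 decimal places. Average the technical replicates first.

11.043

Mean Ct: YNL317W untreated 20.785; YNL317W heat-shocked 16.830; UBC6 untreated 20.965; UBC6 heat-shocked 20.475
ΔCt(untreated) = 20.785 − 20.965 = -0.180
ΔCt(heat-shocked) = 16.830 − 20.475 = -3.645
ΔΔCt = -3.645 − (-0.180) = -3.465
Fold change = 2^(−(-3.465)) = 2^3.465 = 11.0425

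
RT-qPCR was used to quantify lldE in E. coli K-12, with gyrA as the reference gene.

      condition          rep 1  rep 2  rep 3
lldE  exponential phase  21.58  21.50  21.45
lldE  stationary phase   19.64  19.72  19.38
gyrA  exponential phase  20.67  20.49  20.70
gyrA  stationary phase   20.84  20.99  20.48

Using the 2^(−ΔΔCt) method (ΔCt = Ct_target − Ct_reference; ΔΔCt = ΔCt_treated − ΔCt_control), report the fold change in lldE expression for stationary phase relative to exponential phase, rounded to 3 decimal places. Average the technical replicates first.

Mean Ct: lldE exponential phase 21.510; lldE stationary phase 19.580; gyrA exponential phase 20.620; gyrA stationary phase 20.770
ΔCt(exponential phase) = 21.510 − 20.620 = 0.890
ΔCt(stationary phase) = 19.580 − 20.770 = -1.190
ΔΔCt = -1.190 − 0.890 = -2.080
Fold change = 2^(−(-2.080)) = 2^2.080 = 4.2281

4.228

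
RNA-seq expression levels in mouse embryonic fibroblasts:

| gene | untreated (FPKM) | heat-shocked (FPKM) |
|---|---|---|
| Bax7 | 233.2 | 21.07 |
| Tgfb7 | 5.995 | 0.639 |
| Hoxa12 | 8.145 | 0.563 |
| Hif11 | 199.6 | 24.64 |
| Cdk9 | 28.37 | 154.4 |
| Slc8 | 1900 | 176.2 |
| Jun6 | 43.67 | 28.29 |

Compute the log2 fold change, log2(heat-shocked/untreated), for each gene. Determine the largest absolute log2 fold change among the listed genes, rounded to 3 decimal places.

3.855

log2(21.07/233.2) = -3.468  (Bax7)
log2(0.639/5.995) = -3.230  (Tgfb7)
log2(0.563/8.145) = -3.855  (Hoxa12)
log2(24.64/199.6) = -3.018  (Hif11)
log2(154.4/28.37) = 2.444  (Cdk9)
log2(176.2/1900) = -3.431  (Slc8)
log2(28.29/43.67) = -0.626  (Jun6)
The largest magnitude belongs to Hoxa12.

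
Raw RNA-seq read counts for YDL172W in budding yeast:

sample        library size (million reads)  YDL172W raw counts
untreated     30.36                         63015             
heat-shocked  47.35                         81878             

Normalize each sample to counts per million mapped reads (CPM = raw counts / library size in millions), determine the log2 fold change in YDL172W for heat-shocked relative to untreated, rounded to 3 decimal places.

CPM(untreated) = 63015 / 30.36 = 2075.5929
CPM(heat-shocked) = 81878 / 47.35 = 1729.2080
Fold change = 1729.2080 / 2075.5929 = 0.83312
log2(0.83312) = -0.2634

-0.263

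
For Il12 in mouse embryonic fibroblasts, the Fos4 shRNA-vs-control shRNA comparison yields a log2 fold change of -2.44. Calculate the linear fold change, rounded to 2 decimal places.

Fold change = 2^(-2.44) = 0.184

0.18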